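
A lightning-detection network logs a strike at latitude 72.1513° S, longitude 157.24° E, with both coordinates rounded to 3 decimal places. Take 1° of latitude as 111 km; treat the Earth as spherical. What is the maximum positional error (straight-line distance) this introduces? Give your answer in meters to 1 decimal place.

Rounding to 3 decimal places leaves each coordinate within ±0.0005° of the true value.
Latitude error → 0.0005 × 111000 = 55.5 m along the meridian.
E–W at 72.1513°: 0.0005° × 111000 × cos 72.1513° = 0.0005 × 111000 × 0.3065 ≈ 17.011 m.
The two errors are perpendicular, so the maximum displacement is √(55.5² + 17.011²) ≈ 58.0485 m.

58.0 meters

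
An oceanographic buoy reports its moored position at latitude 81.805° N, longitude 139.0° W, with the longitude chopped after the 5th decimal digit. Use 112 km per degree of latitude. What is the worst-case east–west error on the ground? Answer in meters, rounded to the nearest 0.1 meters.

Truncating at 5 decimal places can drop up to a full unit in the last place, so the longitude may be off by as much as 1e-05°.
One degree of longitude at 81.805° is 112000 × cos 81.805° ≈ 112000 × 0.1425 = 15964.8 m.
So at most 1e-05° × 15964.8 ≈ 0.159648 m east–west.

0.2 meters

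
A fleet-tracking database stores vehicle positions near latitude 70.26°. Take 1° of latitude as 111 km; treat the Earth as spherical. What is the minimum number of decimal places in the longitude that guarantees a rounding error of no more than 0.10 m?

6

At 70.26° one degree of longitude covers 111000 × cos 70.26° ≈ 111000 × 0.3378 ≈ 37490.5 m.
N decimal places → at most half a unit in the last place, 0.5 × 10⁻ᴺ° = 37490.5/2 × 10⁻ᴺ m.
Setting 18745.3 × 10⁻ᴺ ≤ 0.10 gives 10ᴺ ≥ 1.875e+05, i.e. N ≥ 5.27.
So 6 decimal places suffice (0.0187 m); 5 would allow up to 0.187 m.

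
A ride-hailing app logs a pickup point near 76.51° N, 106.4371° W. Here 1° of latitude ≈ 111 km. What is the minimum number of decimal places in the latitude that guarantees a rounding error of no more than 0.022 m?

One degree of latitude covers 111000 m.
Rounding to N decimal places gives at most 0.5 × 10⁻ᴺ degrees of error, i.e. 0.5 × 10⁻ᴺ × 111000 m.
Need 0.5 × 111000 × 10⁻ᴺ ≤ 0.022 → 10⁻ᴺ ≤ 3.964e-07, so N ≥ 6.40.
At 6 places the error can reach 0.0555 m, but 7 places keeps it to 0.00555 m.

7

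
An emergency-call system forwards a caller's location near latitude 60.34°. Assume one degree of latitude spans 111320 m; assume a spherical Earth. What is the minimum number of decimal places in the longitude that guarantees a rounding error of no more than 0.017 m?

At 60.34° one degree of longitude covers 111320 × cos 60.34° ≈ 111320 × 0.4949 ≈ 55086.9 m.
N decimal places → at most half a unit in the last place, 0.5 × 10⁻ᴺ° = 55086.9/2 × 10⁻ᴺ m.
Setting 27543.5 × 10⁻ᴺ ≤ 0.017 gives 10ᴺ ≥ 1.62e+06, i.e. N ≥ 6.21.
So 7 decimal places suffice (0.00275 m); 6 would allow up to 0.0275 m.

7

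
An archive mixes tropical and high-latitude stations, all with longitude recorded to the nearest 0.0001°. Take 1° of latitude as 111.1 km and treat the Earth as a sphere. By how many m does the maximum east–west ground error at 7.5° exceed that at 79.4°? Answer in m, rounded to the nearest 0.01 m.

Rounding to 4 decimal places leaves the longitude within ±5e-05° of the true value.
Error at 7.5° = 5e-05° × 111100 × cos 7.5° ≈ 5.555 × 0.9914 = 5.5075 m.
Error at 79.4° = 5e-05° × 111100 × cos 79.4° ≈ 5.555 × 0.1840 = 1.0218 m.
Difference: 5.5075 − 1.0218 = 4.4856 m.

4.49 m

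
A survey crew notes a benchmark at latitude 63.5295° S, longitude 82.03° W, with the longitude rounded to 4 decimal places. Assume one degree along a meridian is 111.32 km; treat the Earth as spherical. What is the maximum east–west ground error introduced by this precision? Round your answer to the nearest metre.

Rounding to 4 decimal places leaves the longitude within ±5e-05° of the true value.
Parallels shrink by cos φ, so at 63.5295° a degree of longitude is 111320 × 0.4457 ≈ 49619.4 m.
Maximum E–W displacement: 5e-05 × 49619.4 = 2.48097 m.

2 metres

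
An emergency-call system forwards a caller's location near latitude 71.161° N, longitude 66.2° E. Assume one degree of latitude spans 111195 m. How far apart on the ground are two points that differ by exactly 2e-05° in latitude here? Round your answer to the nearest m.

2 m

2e-05° × 111195 m/° = 2.2239 m.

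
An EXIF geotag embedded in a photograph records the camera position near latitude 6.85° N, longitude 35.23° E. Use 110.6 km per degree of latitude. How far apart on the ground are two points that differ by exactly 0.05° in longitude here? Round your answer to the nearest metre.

0.05° of longitude at 6.85° is 0.05 × 110600 × cos 6.85° ≈ 0.05 × 109811 = 5490.53 m.

5491 metres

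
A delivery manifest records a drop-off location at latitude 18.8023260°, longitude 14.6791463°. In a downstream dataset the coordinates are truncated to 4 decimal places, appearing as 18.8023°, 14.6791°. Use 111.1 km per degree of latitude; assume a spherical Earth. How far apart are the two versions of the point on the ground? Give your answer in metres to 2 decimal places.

5.66 metres

Δlat = 18.8023260 − 18.8023 = +0.0000260°; Δlon = 14.6791463 − 14.6791 = +0.0000463°.
N–S: 0.0000260° × 111100 m/° = 2.8886 m.
East–west at this latitude: 0.0000463° × 111100 × cos 18.8023° ≈ 0.0000463 × 105171 = 4.86943 m.
Combined displacement = (2.8886² + 4.86943²)^½ ≈ 5.66175 m.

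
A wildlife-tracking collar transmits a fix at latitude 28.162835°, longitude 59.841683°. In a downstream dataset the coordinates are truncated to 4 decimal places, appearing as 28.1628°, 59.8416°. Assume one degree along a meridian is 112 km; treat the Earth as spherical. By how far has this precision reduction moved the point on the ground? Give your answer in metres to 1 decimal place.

The latitude changed by +0.000035° and the longitude by +0.000083°.
North–south shift: 0.000035 × 112000 = 3.92 m.
East–west at this latitude: 0.000083° × 112000 × cos 28.1628° ≈ 0.000083 × 98740.3 = 8.19545 m.
Combined displacement = (3.92² + 8.19545²)^½ ≈ 9.0847 m.

9.1 metres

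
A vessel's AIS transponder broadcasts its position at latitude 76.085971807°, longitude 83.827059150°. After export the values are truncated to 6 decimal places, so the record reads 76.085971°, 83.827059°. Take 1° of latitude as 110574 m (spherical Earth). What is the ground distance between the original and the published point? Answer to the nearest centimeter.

9 centimeters

The latitude changed by +0.000000807° and the longitude by +0.000000150°.
N–S: 0.000000807° × 110574 m/° = 0.0892332 m.
East–west at this latitude: 0.000000150° × 110574 × cos 76.086° ≈ 0.000000150 × 26589.3 = 0.00398839 m.
Distance: √(0.0892332² + 0.00398839²) ≈ 0.0893223 m.
That is 0.0893223 m = 8.9322 cm.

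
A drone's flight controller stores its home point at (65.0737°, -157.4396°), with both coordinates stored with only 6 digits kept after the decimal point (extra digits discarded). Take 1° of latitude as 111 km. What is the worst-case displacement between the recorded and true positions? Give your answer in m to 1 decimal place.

0.1 m

Truncating at 6 decimal places can drop up to a full unit in the last place, so each coordinate may be off by as much as 1e-06°.
North–south component: 1e-06° × 111000 = 0.111 m.
Longitude error → 1e-06 × 111000 × cos 65.0737° = 1e-06 × 111000 × 0.4215 ≈ 0.0467812 m.
Combining orthogonally: (0.111² + 0.0467812²)^½ ≈ 0.120455 m.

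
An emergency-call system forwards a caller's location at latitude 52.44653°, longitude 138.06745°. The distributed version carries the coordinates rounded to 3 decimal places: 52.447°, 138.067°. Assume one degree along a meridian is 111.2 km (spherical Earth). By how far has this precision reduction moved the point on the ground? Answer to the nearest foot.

Δlat = 52.44653 − 52.447 = -0.00047°; Δlon = 138.06745 − 138.067 = +0.00045°.
N–S: -0.00047° × 111200 m/° = -52.264 m.
E–W at 52.447°: 0.00045° × 111200 × cos 52.447° = 0.00045 × 111200 × 0.6095 ≈ 30.4991 m.
Hypotenuse of the two orthogonal shifts: √(52.264² + 30.4991²) = 60.5122 m.
Converting: 60.5122 m × 3.2808 ft/m ≈ 198.53 ft.

199 feet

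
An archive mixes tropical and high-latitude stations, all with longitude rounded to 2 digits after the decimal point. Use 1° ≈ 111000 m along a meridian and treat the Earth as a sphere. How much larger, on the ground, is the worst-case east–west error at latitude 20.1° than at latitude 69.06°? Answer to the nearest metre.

323 metres

Rounding to 2 decimal places leaves the longitude within ±0.005° of the true value.
Error at 20.1° = 0.005° × 111000 × cos 20.1° ≈ 555 × 0.9391 = 521.2 m.
At 69.06°: 0.005° × 111000 × cos 69.06° = 0.005 × 111000 × 0.3574 ≈ 198.35 m.
So the lower-latitude error exceeds the higher by 521.2 − 198.35 = 322.85 m.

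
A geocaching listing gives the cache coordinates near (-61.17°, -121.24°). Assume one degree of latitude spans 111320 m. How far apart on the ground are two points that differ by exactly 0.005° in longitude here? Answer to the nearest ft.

At 61.17° a degree of longitude is 111320 × cos 61.17° ≈ 53679.9 m, so 0.005° corresponds to 268.399 m.
Converting: 268.399 m × 3.2808 ft/m ≈ 880.58 ft.

881 ft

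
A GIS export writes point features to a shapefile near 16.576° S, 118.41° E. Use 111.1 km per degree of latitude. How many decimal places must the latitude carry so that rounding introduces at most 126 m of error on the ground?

3 decimal places

One degree of latitude covers 111100 m.
With N decimal places the half-ulp bound is 0.5·10⁻ᴺ°, or 0.5·10⁻ᴺ × 111100 m on the ground.
Setting 55550 × 10⁻ᴺ ≤ 126 gives 10ᴺ ≥ 440.9, i.e. N ≥ 2.64.
So 3 decimal places suffice (55.6 m); 2 would allow up to 556 m.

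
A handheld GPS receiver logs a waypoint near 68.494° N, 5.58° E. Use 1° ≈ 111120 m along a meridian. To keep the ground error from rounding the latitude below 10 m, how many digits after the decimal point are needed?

One degree of latitude covers 111120 m.
Rounding to N decimal places gives at most 0.5 × 10⁻ᴺ degrees of error, i.e. 0.5 × 10⁻ᴺ × 111120 m.
Setting 55560 × 10⁻ᴺ ≤ 10 gives 10ᴺ ≥ 5556, i.e. N ≥ 3.74.
At 3 places the error can reach 55.6 m, but 4 places keeps it to 5.56 m.

4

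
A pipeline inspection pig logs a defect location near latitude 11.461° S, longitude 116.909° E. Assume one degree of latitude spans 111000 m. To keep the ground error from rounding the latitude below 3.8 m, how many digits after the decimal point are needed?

One degree of latitude covers 111000 m.
Rounding to N decimal places gives at most 0.5 × 10⁻ᴺ degrees of error, i.e. 0.5 × 10⁻ᴺ × 111000 m.
Need 0.5 × 111000 × 10⁻ᴺ ≤ 3.8 → 10⁻ᴺ ≤ 6.847e-05, so N ≥ 4.16.
N = 4 would give 5.55 m (too coarse); N = 5 gives 0.555 m ≤ 3.8 m.

5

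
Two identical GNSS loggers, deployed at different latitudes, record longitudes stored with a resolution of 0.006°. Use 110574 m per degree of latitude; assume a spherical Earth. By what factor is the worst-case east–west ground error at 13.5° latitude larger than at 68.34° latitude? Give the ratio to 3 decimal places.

With a 0.006° grid the true value lies within half a step, ±0.006°/2 = ±0.003°, of the stored one.
At 13.5°: 0.003° × 110574 × cos 13.5° = 0.003 × 110574 × 0.9724 ≈ 322.56 m.
Error at 68.34° = 0.003° × 110574 × cos 68.34° ≈ 331.72 × 0.3691 = 122.44 m.
The ratio reduces to cos 13.5° / cos 68.34° = 0.9724/0.3691 ≈ 2.6344.

2.634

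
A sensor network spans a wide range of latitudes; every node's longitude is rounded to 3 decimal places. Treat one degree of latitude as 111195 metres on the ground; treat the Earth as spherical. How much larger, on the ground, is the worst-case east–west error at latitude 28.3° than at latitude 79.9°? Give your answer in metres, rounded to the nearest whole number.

Rounding to 3 decimal places leaves the longitude within ±0.0005° of the true value.
At 28.3°: 0.0005° × 111195 × cos 28.3° = 0.0005 × 111195 × 0.8805 ≈ 48.952 m.
Error at 79.9° = 0.0005° × 111195 × cos 79.9° ≈ 55.598 × 0.1754 = 9.75 m.
Difference: 48.952 − 9.75 = 39.202 m.

39 metres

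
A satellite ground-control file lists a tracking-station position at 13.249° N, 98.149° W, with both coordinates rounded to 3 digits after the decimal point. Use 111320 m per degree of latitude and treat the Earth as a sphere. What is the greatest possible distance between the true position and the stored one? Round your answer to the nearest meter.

78 meters

Rounding to 3 decimal places leaves each coordinate within ±0.0005° of the true value.
Latitude error → 0.0005 × 111320 = 55.66 m along the meridian.
Longitude error → 0.0005 × 111320 × cos 13.249° = 0.0005 × 111320 × 0.9734 ≈ 54.1785 m.
The two errors are perpendicular, so the maximum displacement is √(55.66² + 54.1785²) ≈ 77.6746 m.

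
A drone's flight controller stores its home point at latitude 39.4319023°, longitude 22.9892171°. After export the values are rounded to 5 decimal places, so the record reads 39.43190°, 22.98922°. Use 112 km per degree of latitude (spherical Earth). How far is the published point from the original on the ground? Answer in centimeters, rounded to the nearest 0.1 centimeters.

The latitude changed by +0.0000023° and the longitude by -0.0000029°.
N–S: 0.0000023° × 112000 m/° = 0.2576 m.
East–west at this latitude: -0.0000029° × 112000 × cos 39.4319° ≈ -0.0000029 × 86506.6 = -0.250869 m.
Distance: √(0.2576² + 0.250869²) ≈ 0.359573 m.
That is 0.359573 m = 35.957 cm.

36.0 centimeters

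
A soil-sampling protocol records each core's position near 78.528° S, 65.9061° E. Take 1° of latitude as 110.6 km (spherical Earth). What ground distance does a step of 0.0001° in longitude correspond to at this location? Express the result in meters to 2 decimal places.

One degree of longitude here spans 110600 × cos 78.528° = 110600 × 0.1989 ≈ 21997.1 m; 0.0001° of that is 2.19971 m.

2.20 meters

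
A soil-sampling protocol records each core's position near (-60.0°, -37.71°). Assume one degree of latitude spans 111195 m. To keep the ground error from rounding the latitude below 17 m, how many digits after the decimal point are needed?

4

One degree of latitude covers 111195 m.
N decimal places → at most half a unit in the last place, 0.5 × 10⁻ᴺ° = 111195/2 × 10⁻ᴺ m.
Need 0.5 × 111195 × 10⁻ᴺ ≤ 17 → 10⁻ᴺ ≤ 3.058e-04, so N ≥ 3.51.
At 3 places the error can reach 55.6 m, but 4 places keeps it to 5.56 m.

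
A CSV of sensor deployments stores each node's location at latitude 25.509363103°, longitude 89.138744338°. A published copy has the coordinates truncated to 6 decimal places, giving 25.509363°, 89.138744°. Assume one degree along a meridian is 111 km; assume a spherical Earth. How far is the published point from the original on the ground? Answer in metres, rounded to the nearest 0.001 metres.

0.036 metres

The latitude changed by +0.000000103° and the longitude by +0.000000338°.
N–S: 0.000000103° × 111000 m/° = 0.011433 m.
E–W at 25.5094°: 0.000000338° × 111000 × cos 25.5094° = 0.000000338 × 111000 × 0.9025 ≈ 0.0338606 m.
Hypotenuse of the two orthogonal shifts: √(0.011433² + 0.0338606²) = 0.0357386 m.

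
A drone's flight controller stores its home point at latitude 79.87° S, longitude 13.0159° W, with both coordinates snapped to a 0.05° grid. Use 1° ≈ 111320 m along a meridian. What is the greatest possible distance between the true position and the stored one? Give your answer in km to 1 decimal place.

With a 0.05° grid the true value lies within half a step, ±0.05°/2 = ±0.025°, of the stored one.
North–south component: 0.025° × 111320 = 2783 m.
E–W at 79.87°: 0.025° × 111320 × cos 79.87° = 0.025 × 111320 × 0.1759 ≈ 489.48 m.
The two errors are perpendicular, so the maximum displacement is √(2783² + 489.48²) ≈ 2825.72 m.
That is 2825.72 m = 2.8257 km.

2.8 km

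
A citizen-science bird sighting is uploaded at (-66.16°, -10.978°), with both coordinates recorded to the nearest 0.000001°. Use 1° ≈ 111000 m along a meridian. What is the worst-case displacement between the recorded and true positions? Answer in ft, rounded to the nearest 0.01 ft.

0.20 ft

Rounding to 6 decimal places leaves each coordinate within ±5e-07° of the true value.
N–S: 5e-07° × 111000 m/° = 0.0555 m.
E–W at 66.16°: 5e-07° × 111000 × cos 66.16° = 5e-07 × 111000 × 0.4042 ≈ 0.0224322 m.
Combining orthogonally: (0.0555² + 0.0224322²)^½ ≈ 0.059862 m.
In feet: 0.059862 m ÷ 0.3048 ≈ 0.1964 ft.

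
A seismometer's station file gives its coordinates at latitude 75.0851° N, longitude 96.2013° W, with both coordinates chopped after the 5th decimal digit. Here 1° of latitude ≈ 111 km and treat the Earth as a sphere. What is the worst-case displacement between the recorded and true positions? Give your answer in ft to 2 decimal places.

Truncating at 5 decimal places can drop up to a full unit in the last place, so each coordinate may be off by as much as 1e-05°.
North–south component: 1e-05° × 111000 = 1.11 m.
Longitude error → 1e-05 × 111000 × cos 75.0851° = 1e-05 × 111000 × 0.2574 ≈ 0.285696 m.
Worst case both components are at the extreme and orthogonal: √(1.11² + 0.285696²) ≈ 1.14618 m.
Converting: 1.14618 m × 3.2808 ft/m ≈ 3.7604 ft.

3.76 ft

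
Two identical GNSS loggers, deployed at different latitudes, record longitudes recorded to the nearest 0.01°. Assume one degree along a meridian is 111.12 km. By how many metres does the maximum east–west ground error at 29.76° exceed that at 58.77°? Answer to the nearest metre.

194 metres

Rounding to 2 decimal places leaves the longitude within ±0.005° of the true value.
At 29.76°: 0.005° × 111120 × cos 29.76° = 0.005 × 111120 × 0.8681 ≈ 482.32 m.
Error at 58.77° = 0.005° × 111120 × cos 58.77° ≈ 555.6 × 0.5185 = 288.06 m.
Difference: 482.32 − 288.06 = 194.26 m.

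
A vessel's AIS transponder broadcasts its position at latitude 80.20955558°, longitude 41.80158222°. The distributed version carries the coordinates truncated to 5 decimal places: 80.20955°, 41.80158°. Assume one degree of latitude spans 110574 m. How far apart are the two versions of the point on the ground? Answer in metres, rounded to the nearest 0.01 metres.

0.62 metres

The latitude changed by +0.00000558° and the longitude by +0.00000222°.
North–south shift: 0.00000558 × 110574 = 0.617003 m.
E–W at 80.2095°: 0.00000222° × 110574 × cos 80.2095° = 0.00000222 × 110574 × 0.1700 ≈ 0.0417417 m.
Combined displacement = (0.617003² + 0.0417417²)^½ ≈ 0.618413 m.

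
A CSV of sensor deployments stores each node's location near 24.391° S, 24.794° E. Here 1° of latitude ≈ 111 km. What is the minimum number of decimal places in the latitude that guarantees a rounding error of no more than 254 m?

3

One degree of latitude covers 111000 m.
Rounding to N decimal places gives at most 0.5 × 10⁻ᴺ degrees of error, i.e. 0.5 × 10⁻ᴺ × 111000 m.
Need 0.5 × 111000 × 10⁻ᴺ ≤ 254 → 10⁻ᴺ ≤ 4.577e-03, so N ≥ 2.34.
N = 2 would give 555 m (too coarse); N = 3 gives 55.5 m ≤ 254 m.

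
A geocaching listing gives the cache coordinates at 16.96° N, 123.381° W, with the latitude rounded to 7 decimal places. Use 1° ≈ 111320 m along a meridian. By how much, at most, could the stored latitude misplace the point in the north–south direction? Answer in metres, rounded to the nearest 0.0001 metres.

Rounding to 7 decimal places leaves the latitude within ±5e-08° of the true value.
North–south distance: 5e-08° × 111320 m/° = 0.005566 m.

0.0056 metres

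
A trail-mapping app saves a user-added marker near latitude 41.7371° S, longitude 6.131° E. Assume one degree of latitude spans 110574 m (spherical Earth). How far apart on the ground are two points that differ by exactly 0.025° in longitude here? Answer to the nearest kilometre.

2 kilometres

At 41.7371° a degree of longitude is 110574 × cos 41.7371° ≈ 82511.1 m, so 0.025° corresponds to 2062.78 m.
That is 2062.78 m = 2.0628 km.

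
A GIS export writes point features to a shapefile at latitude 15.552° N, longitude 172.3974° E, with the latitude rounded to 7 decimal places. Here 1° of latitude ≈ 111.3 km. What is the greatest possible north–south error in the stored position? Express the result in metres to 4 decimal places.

Rounding to 7 decimal places leaves the latitude within ±5e-08° of the true value.
Along the meridian that is 5e-08° × 111300 m/° = 0.005565 m.

0.0056 metres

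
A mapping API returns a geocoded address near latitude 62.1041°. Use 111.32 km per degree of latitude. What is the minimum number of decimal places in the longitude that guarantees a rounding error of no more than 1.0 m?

At 62.1041° one degree of longitude covers 111320 × cos 62.1041° ≈ 111320 × 0.4679 ≈ 52082.9 m.
With N decimal places the half-ulp bound is 0.5·10⁻ᴺ°, or 0.5·10⁻ᴺ × 52082.9 m on the ground.
Setting 26041.5 × 10⁻ᴺ ≤ 1.0 gives 10ᴺ ≥ 2.604e+04, i.e. N ≥ 4.42.
N = 4 would give 2.6 m (too coarse); N = 5 gives 0.26 m ≤ 1.0 m.

5 decimal places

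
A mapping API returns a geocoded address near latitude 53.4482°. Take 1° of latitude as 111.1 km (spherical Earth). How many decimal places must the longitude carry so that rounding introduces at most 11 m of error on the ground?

4 decimal places

At 53.4482° one degree of longitude covers 111100 × cos 53.4482° ≈ 111100 × 0.5955 ≈ 66165.5 m.
N decimal places → at most half a unit in the last place, 0.5 × 10⁻ᴺ° = 66165.5/2 × 10⁻ᴺ m.
Need 0.5 × 66165.5 × 10⁻ᴺ ≤ 11 → 10⁻ᴺ ≤ 3.325e-04, so N ≥ 3.48.
At 3 places the error can reach 33.1 m, but 4 places keeps it to 3.31 m.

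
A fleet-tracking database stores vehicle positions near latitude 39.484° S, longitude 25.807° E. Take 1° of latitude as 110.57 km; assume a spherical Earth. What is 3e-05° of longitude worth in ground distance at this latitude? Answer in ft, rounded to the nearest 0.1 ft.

8.4 ft

3e-05° of longitude at 39.484° is 3e-05 × 110570 × cos 39.484° ≈ 3e-05 × 85338.2 = 2.56015 m.
Converting: 2.56015 m × 3.2808 ft/m ≈ 8.3994 ft.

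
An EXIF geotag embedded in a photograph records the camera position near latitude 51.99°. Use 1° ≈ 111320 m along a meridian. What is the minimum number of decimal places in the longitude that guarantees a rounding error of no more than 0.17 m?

6

At 51.99° one degree of longitude covers 111320 × cos 51.99° ≈ 111320 × 0.6158 ≈ 68550.7 m.
N decimal places → at most half a unit in the last place, 0.5 × 10⁻ᴺ° = 68550.7/2 × 10⁻ᴺ m.
Setting 34275.4 × 10⁻ᴺ ≤ 0.17 gives 10ᴺ ≥ 2.016e+05, i.e. N ≥ 5.30.
At 5 places the error can reach 0.343 m, but 6 places keeps it to 0.0343 m.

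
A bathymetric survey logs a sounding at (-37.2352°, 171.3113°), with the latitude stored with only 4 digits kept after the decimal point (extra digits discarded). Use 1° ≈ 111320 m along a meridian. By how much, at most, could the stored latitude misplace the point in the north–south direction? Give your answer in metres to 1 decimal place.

Truncating at 4 decimal places can drop up to a full unit in the last place, so the latitude may be off by as much as 0.0001°.
North–south distance: 0.0001° × 111320 m/° = 11.132 m.

11.1 metres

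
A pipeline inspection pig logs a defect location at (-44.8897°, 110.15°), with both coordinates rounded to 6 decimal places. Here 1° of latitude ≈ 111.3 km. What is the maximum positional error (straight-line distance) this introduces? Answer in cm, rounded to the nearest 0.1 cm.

6.8 cm

Rounding to 6 decimal places leaves each coordinate within ±5e-07° of the true value.
North–south component: 5e-07° × 111300 = 0.05565 m.
East–west component at 44.8897°: 5e-07° × 111300 × cos 44.8897° ≈ 5e-07 × 78852.3 ≈ 0.0394262 m.
Combining orthogonally: (0.05565² + 0.0394262²)^½ ≈ 0.0682008 m.
That is 0.0682008 m = 6.8201 cm.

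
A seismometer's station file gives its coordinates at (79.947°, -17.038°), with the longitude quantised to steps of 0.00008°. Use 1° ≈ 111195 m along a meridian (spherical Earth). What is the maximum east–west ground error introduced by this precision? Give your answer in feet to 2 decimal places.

With a 0.00008° grid the true value lies within half a step, ±0.00008°/2 = ±4e-05°, of the stored one.
Parallels shrink by cos φ, so at 79.947° a degree of longitude is 111195 × 0.1746 ≈ 19410.1 m.
So at most 4e-05° × 19410.1 ≈ 0.776404 m east–west.
Converting: 0.776404 m × 3.2808 ft/m ≈ 2.5473 ft.

2.55 feet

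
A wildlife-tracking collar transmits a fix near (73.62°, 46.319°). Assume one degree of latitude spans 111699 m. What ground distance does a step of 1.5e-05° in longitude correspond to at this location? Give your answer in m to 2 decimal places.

At 73.62° a degree of longitude is 111699 × cos 73.62° ≈ 31499.9 m, so 1.5e-05° corresponds to 0.472498 m.

0.47 m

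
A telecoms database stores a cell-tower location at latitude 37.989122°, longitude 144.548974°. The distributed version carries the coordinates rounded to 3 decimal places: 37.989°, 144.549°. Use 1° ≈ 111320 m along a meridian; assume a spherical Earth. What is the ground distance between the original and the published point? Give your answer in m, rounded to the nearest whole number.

Δlat = 37.989122 − 37.989 = +0.000122°; Δlon = 144.548974 − 144.549 = -0.000026°.
N–S: 0.000122° × 111320 m/° = 13.581 m.
E–W at 37.989°: -0.000026° × 111320 × cos 37.989° = -0.000026 × 111320 × 0.7881 ≈ -2.2811 m.
Combined displacement = (13.581² + 2.2811²)^½ ≈ 13.7713 m.

14 m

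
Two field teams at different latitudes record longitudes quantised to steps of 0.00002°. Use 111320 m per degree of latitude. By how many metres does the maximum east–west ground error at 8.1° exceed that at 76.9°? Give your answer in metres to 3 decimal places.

0.850 metres

With a 0.00002° grid the true value lies within half a step, ±0.00002°/2 = ±1e-05°, of the stored one.
At 8.1°: 1e-05° × 111320 × cos 8.1° = 1e-05 × 111320 × 0.9900 ≈ 1.1021 m.
At 76.9°: 1e-05° × 111320 × cos 76.9° = 1e-05 × 111320 × 0.2267 ≈ 0.25231 m.
Difference: 1.1021 − 0.25231 = 0.84979 m.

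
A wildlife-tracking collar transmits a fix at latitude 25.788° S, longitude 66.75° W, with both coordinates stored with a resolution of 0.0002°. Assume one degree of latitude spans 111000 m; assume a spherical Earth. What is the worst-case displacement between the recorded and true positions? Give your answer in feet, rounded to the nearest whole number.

With a 0.0002° grid the true value lies within half a step, ±0.0002°/2 = ±0.0001°, of the stored one.
Latitude error → 0.0001 × 111000 = 11.1 m along the meridian.
Longitude error → 0.0001 × 111000 × cos 25.788° = 0.0001 × 111000 × 0.9004 ≈ 9.99455 m.
The two errors are perpendicular, so the maximum displacement is √(11.1² + 9.99455²) ≈ 14.9366 m.
Converting: 14.9366 m × 3.2808 ft/m ≈ 49.004 ft.

49 feet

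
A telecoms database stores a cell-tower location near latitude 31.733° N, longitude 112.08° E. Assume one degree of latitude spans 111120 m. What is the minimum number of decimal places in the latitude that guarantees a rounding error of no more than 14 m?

One degree of latitude covers 111120 m.
N decimal places → at most half a unit in the last place, 0.5 × 10⁻ᴺ° = 111120/2 × 10⁻ᴺ m.
Setting 55560 × 10⁻ᴺ ≤ 14 gives 10ᴺ ≥ 3969, i.e. N ≥ 3.60.
At 3 places the error can reach 55.6 m, but 4 places keeps it to 5.56 m.

4 decimal places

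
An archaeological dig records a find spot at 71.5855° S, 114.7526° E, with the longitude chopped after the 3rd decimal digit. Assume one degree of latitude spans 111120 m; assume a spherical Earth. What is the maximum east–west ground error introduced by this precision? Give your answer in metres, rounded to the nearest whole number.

Truncating at 3 decimal places can drop up to a full unit in the last place, so the longitude may be off by as much as 0.001°.
At latitude 71.5855° a degree of longitude spans 111120 m × cos 71.5855° = 111120 × 0.3159 ≈ 35101.6 m.
East–west error: 0.001° × 35101.6 m/° ≈ 35.1016 m.

35 metres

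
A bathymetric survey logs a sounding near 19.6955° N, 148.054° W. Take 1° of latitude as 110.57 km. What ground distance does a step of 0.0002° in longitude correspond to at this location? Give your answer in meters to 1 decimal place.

One degree of longitude here spans 110570 × cos 19.6955° = 110570 × 0.9415 ≈ 104101 m; 0.0002° of that is 20.8203 m.

20.8 meters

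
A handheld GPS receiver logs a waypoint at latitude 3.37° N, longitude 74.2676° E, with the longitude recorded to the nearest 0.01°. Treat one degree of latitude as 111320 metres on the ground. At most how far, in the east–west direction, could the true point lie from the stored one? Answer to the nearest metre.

556 metres

Rounding to 2 decimal places leaves the longitude within ±0.005° of the true value.
Parallels shrink by cos φ, so at 3.37° a degree of longitude is 111320 × 0.9983 ≈ 111127 m.
So at most 0.005° × 111127 ≈ 555.637 m east–west.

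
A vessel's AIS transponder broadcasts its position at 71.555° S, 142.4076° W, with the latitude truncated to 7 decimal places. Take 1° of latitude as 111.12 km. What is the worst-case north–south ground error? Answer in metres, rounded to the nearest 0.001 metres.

0.011 metres

Truncating at 7 decimal places can drop up to a full unit in the last place, so the latitude may be off by as much as 1e-07°.
Along the meridian that is 1e-07° × 111120 m/° = 0.011112 m.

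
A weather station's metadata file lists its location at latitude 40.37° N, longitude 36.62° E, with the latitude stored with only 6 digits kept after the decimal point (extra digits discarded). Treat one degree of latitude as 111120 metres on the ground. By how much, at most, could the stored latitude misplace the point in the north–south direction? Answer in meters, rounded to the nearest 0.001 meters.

Truncating at 6 decimal places can drop up to a full unit in the last place, so the latitude may be off by as much as 1e-06°.
Along the meridian that is 1e-06° × 111120 m/° = 0.11112 m.

0.111 meters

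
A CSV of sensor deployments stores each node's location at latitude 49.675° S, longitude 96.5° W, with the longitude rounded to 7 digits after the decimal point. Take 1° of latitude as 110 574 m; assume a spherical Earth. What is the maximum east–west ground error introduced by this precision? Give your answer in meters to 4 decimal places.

0.0036 meters

Rounding to 7 decimal places leaves the longitude within ±5e-08° of the true value.
Parallels shrink by cos φ, so at 49.675° a degree of longitude is 110574 × 0.6471 ≈ 71554.9 m.
East–west error: 5e-08° × 71554.9 m/° ≈ 0.00357775 m.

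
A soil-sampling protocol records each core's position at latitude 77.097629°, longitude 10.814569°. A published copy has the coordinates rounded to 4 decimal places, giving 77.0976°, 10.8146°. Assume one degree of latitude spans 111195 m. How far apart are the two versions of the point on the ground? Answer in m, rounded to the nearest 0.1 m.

3.3 m

The latitude changed by +0.000029° and the longitude by -0.000031°.
North–south shift: 0.000029 × 111195 = 3.22465 m.
East–west at this latitude: -0.000031° × 111195 × cos 77.0976° ≈ -0.000031 × 24828.8 = -0.769694 m.
Hypotenuse of the two orthogonal shifts: √(3.22465² + 0.769694²) = 3.31524 m.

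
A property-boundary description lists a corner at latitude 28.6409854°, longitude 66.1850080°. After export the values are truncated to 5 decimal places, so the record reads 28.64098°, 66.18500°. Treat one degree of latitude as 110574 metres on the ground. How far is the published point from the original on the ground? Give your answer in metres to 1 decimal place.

The latitude changed by +0.0000054° and the longitude by +0.0000080°.
N–S: 0.0000054° × 110574 m/° = 0.5971 m.
East–west at this latitude: 0.0000080° × 110574 × cos 28.641° ≈ 0.0000080 × 97044.2 = 0.776354 m.
Combined displacement = (0.5971² + 0.776354²)^½ ≈ 0.979415 m.

1.0 metres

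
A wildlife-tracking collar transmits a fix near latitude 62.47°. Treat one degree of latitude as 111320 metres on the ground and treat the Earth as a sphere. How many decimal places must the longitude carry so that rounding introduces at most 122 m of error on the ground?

3

At 62.47° one degree of longitude covers 111320 × cos 62.47° ≈ 111320 × 0.4622 ≈ 51453.5 m.
Rounding to N decimal places gives at most 0.5 × 10⁻ᴺ degrees of error, i.e. 0.5 × 10⁻ᴺ × 51453.5 m.
Need 0.5 × 51453.5 × 10⁻ᴺ ≤ 122 → 10⁻ᴺ ≤ 4.742e-03, so N ≥ 2.32.
At 2 places the error can reach 257 m, but 3 places keeps it to 25.7 m.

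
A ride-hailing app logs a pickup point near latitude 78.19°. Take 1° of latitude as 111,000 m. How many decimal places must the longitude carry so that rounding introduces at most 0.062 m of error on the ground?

6 decimal places

At 78.19° one degree of longitude covers 111000 × cos 78.19° ≈ 111000 × 0.2047 ≈ 22718 m.
With N decimal places the half-ulp bound is 0.5·10⁻ᴺ°, or 0.5·10⁻ᴺ × 22718 m on the ground.
Setting 11359 × 10⁻ᴺ ≤ 0.062 gives 10ᴺ ≥ 1.832e+05, i.e. N ≥ 5.26.
At 5 places the error can reach 0.114 m, but 6 places keeps it to 0.0114 m.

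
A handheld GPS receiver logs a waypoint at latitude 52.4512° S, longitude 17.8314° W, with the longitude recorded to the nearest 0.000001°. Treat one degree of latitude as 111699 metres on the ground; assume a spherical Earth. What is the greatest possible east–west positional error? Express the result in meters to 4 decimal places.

0.0340 meters

Rounding to 6 decimal places leaves the longitude within ±5e-07° of the true value.
Parallels shrink by cos φ, so at 52.4512° a degree of longitude is 111699 × 0.6094 ≈ 68073.5 m.
Maximum E–W displacement: 5e-07 × 68073.5 = 0.0340367 m.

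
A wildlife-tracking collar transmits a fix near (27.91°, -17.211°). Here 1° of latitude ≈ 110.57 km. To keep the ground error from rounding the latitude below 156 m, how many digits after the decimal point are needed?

One degree of latitude covers 110570 m.
Rounding to N decimal places gives at most 0.5 × 10⁻ᴺ degrees of error, i.e. 0.5 × 10⁻ᴺ × 110570 m.
Setting 55285 × 10⁻ᴺ ≤ 156 gives 10ᴺ ≥ 354.4, i.e. N ≥ 2.55.
So 3 decimal places suffice (55.3 m); 2 would allow up to 553 m.

3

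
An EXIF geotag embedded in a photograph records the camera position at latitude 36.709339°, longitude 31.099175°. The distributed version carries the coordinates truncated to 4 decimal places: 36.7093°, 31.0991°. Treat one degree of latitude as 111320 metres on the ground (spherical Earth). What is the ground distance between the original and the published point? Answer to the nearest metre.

The latitude changed by +0.000039° and the longitude by +0.000075°.
N–S: 0.000039° × 111320 m/° = 4.34148 m.
East–west at this latitude: 0.000075° × 111320 × cos 36.7093° ≈ 0.000075 × 89242.9 = 6.69321 m.
Hypotenuse of the two orthogonal shifts: √(4.34148² + 6.69321²) = 7.97794 m.

8 metres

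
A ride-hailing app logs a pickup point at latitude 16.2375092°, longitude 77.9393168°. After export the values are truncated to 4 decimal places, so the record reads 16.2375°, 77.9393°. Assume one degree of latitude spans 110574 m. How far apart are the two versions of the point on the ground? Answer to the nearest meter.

Δlat = 16.2375092 − 16.2375 = +0.0000092°; Δlon = 77.9393168 − 77.9393 = +0.0000168°.
N–S: 0.0000092° × 110574 m/° = 1.01728 m.
E–W at 16.2375°: 0.0000168° × 110574 × cos 16.2375° = 0.0000168 × 110574 × 0.9601 ≈ 1.78354 m.
Distance: √(1.01728² + 1.78354²) ≈ 2.05326 m.

2 meters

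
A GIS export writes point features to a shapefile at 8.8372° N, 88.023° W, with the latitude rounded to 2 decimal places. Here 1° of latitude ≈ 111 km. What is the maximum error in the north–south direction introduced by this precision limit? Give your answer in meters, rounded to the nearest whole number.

555 meters

Rounding to 2 decimal places leaves the latitude within ±0.005° of the true value.
North–south distance: 0.005° × 111000 m/° = 555 m.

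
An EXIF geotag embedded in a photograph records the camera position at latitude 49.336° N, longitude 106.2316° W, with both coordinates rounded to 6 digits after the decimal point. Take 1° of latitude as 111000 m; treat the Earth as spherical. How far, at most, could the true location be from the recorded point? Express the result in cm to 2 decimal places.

Rounding to 6 decimal places leaves each coordinate within ±5e-07° of the true value.
North–south component: 5e-07° × 111000 = 0.0555 m.
Longitude error → 5e-07 × 111000 × cos 49.336° = 5e-07 × 111000 × 0.6516 ≈ 0.036165 m.
Worst case both components are at the extreme and orthogonal: √(0.0555² + 0.036165²) ≈ 0.0662432 m.
That is 0.0662432 m = 6.6243 cm.

6.62 cm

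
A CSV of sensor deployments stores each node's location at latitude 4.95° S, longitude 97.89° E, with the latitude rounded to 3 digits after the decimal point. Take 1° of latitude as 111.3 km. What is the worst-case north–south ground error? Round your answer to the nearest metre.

56 metres

Rounding to 3 decimal places leaves the latitude within ±0.0005° of the true value.
North–south distance: 0.0005° × 111300 m/° = 55.65 m.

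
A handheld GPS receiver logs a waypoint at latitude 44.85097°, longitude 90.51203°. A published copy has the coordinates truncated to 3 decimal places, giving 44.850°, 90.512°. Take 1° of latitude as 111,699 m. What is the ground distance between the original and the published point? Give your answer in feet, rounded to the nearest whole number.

Δlat = 44.85097 − 44.850 = +0.00097°; Δlon = 90.51203 − 90.512 = +0.00003°.
North–south shift: 0.00097 × 111699 = 108.348 m.
E–W at 44.85°: 0.00003° × 111699 × cos 44.85° = 0.00003 × 111699 × 0.7090 ≈ 2.37569 m.
Hypotenuse of the two orthogonal shifts: √(108.348² + 2.37569²) = 108.374 m.
Converting: 108.374 m × 3.2808 ft/m ≈ 355.56 ft.

356 feet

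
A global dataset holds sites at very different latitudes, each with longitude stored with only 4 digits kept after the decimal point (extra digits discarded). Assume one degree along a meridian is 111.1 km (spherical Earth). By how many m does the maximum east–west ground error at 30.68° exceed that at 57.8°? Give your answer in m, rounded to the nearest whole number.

Truncating at 4 decimal places can drop up to a full unit in the last place, so the longitude may be off by as much as 0.0001°.
Error at 30.68° = 0.0001° × 111100 × cos 30.68° ≈ 11.11 × 0.8600 = 9.5549 m.
Error at 57.8° = 0.0001° × 111100 × cos 57.8° ≈ 11.11 × 0.5329 = 5.9203 m.
Difference: 9.5549 − 5.9203 = 3.6347 m.

4 m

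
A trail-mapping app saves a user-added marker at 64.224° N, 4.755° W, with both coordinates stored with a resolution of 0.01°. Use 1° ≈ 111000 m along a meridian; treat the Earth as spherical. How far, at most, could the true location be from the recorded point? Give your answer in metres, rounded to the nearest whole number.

605 metres

With a 0.01° grid the true value lies within half a step, ±0.01°/2 = ±0.005°, of the stored one.
Latitude error → 0.005 × 111000 = 555 m along the meridian.
Longitude error → 0.005 × 111000 × cos 64.224° = 0.005 × 111000 × 0.4349 ≈ 241.344 m.
The two errors are perpendicular, so the maximum displacement is √(555² + 241.344²) ≈ 605.204 m.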